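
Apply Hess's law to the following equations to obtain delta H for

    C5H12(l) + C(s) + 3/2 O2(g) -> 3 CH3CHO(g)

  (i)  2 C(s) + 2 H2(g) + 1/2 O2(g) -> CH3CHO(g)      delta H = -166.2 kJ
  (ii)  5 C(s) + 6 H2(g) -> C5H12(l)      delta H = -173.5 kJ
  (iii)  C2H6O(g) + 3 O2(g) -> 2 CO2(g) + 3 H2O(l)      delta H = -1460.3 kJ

delta H = -325.1 kJ

(i) × 3: (3)·(-166.2) = -498.6 kJ
(ii) reversed: +173.5 kJ
(iii): not needed.
delta H = (-498.6) + (+173.5) = -325.1 kJ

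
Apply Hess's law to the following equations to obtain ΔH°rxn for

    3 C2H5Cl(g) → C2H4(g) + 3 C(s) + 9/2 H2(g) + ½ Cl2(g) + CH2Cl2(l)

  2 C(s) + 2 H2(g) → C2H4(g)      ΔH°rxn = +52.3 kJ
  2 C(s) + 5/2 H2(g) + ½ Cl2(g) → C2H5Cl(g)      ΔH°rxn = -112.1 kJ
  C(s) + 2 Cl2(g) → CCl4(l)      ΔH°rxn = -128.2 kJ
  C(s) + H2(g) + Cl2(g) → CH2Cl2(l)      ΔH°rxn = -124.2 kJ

ΔH°rxn = 264.4 kJ

equation 1 as written (C2H4(g) already on the product side): +52.3 kJ
equation 2 reversed and × 3 (C2H5Cl(g) must end up as a reactant; scale by 3 for the 3 C2H5Cl(g)): (-3)·(-112.1) = +336.3 kJ
equation 3: not needed (CCl4(l) appears nowhere else).
equation 4 as written (CH2Cl2(l) already on the product side): -124.2 kJ
ΔH°rxn = (1)·(+52.3) + (-3)·(-112.1) + (1)·(-124.2) = 264.4 kJ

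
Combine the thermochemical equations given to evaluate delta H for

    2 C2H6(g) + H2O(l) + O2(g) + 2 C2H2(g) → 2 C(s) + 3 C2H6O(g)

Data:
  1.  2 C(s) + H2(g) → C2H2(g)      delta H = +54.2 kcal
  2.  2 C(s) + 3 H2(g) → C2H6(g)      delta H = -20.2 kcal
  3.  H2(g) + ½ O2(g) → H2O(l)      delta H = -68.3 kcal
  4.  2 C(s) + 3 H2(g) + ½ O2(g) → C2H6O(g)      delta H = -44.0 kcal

delta H = -131.7 kcal

eq. 1 reversed and × 2 (C2H2(g) must end up as a reactant; scale by 2 for the 2 C2H2(g)): (-2)·(+54.2) = -108.4 kcal
eq. 2 reversed and × 2 (C2H6(g) must end up as a reactant; scale by 2 for the 2 C2H6(g)): (-2)·(-20.2) = +40.4 kcal
eq. 3 reversed (reverse to put H2O(l) on the reactant side): +68.3 kcal
eq. 4 × 3 (×3 to match 3 C2H6O(g) in the target): (3)·(-44.0) = -132.0 kcal
delta H = (-2)·(+54.2) + (-2)·(-20.2) + (-1)·(-68.3) + (3)·(-44.0) = -131.7 kcal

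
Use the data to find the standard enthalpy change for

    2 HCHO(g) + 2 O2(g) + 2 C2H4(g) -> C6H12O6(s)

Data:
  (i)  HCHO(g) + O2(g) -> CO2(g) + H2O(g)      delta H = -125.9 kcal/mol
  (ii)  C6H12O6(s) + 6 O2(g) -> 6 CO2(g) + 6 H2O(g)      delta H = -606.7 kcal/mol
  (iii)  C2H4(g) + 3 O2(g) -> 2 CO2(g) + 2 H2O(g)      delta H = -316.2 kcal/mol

(i) × 2 (scale by 2 for the 2 HCHO(g)): (2)·(-125.9) = -251.8 kcal/mol
(ii) reversed (reverse to put C6H12O6(s) on the product side): +606.7 kcal/mol
(iii) × 2 (×2 to match 2 C2H4(g) in the target): (2)·(-316.2) = -632.4 kcal/mol
Summing the manipulated equations, delta H = (2)·(-125.9) + (-1)·(-606.7) + (2)·(-316.2) = -277.5 kcal/mol

delta H = -277.5 kcal/mol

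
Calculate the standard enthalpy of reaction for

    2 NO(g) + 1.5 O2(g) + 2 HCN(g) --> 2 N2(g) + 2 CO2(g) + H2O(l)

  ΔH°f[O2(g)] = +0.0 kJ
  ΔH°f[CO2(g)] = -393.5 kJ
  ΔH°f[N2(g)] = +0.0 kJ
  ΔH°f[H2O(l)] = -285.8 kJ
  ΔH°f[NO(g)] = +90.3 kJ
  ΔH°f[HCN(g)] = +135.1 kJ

Products: 2·(+0.0) + 2·(-393.5) + 1·(-285.8) = -1072.8
Reactants: 2·(+90.3) + 3/2·(+0.0) + 2·(+135.1) = +450.8
ΔH° = (-1072.8) − (+450.8) = -1523.6 kJ

ΔH° = -1523.6 kJ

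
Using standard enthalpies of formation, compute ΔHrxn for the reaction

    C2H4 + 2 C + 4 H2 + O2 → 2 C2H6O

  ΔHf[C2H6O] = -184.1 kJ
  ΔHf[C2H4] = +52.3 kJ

ΔH°rxn = Σ nΔHf°(products) − Σ nΔHf°(reactants).
Products: 2·(-184.1) = -368.2
Reactants: 1·(+52.3) + 2·(+0.0) + 4·(+0.0) + 1·(+0.0) = +52.3
ΔHrxn = (-368.2) − (+52.3) = -420.5 kJ

ΔHrxn = -420.5 kJ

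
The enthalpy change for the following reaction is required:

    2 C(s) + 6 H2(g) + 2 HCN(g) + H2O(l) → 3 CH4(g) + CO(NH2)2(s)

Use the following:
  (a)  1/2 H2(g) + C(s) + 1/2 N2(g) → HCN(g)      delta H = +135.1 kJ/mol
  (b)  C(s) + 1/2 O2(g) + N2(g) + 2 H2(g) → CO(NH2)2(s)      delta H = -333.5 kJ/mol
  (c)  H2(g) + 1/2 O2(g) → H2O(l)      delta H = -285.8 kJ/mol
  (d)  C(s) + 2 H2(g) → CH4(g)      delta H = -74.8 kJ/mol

(a) reversed and × 2: (-2)·(+135.1) = -270.2 kJ/mol
(b) as written: -333.5 kJ/mol
(c) reversed: +285.8 kJ/mol
(d) × 3: (3)·(-74.8) = -224.4 kJ/mol
By Hess's law, delta H = (-270.2) + (-333.5) + (+285.8) + (-224.4) = -542.3 kJ/mol

delta H = -542.3 kJ/mol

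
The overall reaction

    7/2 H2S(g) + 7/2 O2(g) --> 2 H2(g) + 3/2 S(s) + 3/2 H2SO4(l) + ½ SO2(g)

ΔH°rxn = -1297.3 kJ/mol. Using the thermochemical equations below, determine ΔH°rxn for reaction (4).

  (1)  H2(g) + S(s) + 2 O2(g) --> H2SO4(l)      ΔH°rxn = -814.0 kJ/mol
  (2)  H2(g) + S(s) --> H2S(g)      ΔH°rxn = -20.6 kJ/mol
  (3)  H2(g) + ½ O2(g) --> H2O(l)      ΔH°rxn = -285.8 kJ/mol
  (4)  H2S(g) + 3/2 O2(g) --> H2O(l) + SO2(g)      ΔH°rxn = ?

ΔH°rxn = -562.0 kJ/mol

(1) × 3/2 (scale by 3/2 for the 3/2 H2SO4(l)): (3/2)·(-814.0) = -1221.0 kJ/mol
(2) reversed and × 3: (-3)·(-20.6) = +61.8 kJ/mol
(3) reversed and × 1/2: (-1/2)·(-285.8) = +142.9 kJ/mol
(4) × 1/2 (scale by 1/2 for the 1/2 SO2(g)): contributes 1/2·x
-1297.3 = (-1221.0) + (+61.8) + (+142.9) + 1/2·x
x = (-1297.3 − (-1016.3)) / (1/2) = -562.0 kJ/mol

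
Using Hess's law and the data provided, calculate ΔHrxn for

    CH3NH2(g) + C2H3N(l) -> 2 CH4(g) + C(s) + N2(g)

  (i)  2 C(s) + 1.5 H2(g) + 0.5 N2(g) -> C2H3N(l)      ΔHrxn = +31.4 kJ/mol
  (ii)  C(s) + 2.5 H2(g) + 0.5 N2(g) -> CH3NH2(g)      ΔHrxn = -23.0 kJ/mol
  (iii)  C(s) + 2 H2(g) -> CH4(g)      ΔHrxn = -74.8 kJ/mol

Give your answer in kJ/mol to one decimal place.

ΔHrxn = -158.0 kJ/mol

(i) reversed (C2H3N(l) must end up as a reactant): -31.4 kJ/mol
(ii) reversed (CH3NH2(g) must end up as a reactant): +23.0 kJ/mol
(iii) × 2 (scale by 2 for the 2 CH4(g)): (2)·(-74.8) = -149.6 kJ/mol
ΔHrxn = (-1)·(+31.4) + (-1)·(-23.0) + (2)·(-74.8) = -158.0 kJ/mol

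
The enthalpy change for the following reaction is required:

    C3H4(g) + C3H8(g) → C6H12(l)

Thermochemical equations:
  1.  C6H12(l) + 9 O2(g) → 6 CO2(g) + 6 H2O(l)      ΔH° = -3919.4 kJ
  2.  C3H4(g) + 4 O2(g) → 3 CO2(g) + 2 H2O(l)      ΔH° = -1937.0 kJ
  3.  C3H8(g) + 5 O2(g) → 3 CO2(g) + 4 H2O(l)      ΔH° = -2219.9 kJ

eq. 1 reversed (reverse to put C6H12(l) on the product side): +3919.4 kJ
eq. 2 as written (C3H4(g) already on the reactant side): -1937.0 kJ
eq. 3 as written (C3H8(g) already on the reactant side): -2219.9 kJ
ΔH° = (-1)·(-3919.4) + (1)·(-1937.0) + (1)·(-2219.9) = -237.5 kJ

ΔH° = -237.5 kJ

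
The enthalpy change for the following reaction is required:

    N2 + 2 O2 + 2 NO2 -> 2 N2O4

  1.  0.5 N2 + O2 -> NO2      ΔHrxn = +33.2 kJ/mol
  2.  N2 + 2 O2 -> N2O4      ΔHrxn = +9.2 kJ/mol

ΔHrxn = -48.0 kJ/mol

eq. 1 reversed and × 2: (-2)·(+33.2) = -66.4 kJ/mol
eq. 2 × 2: (2)·(+9.2) = +18.4 kJ/mol
By Hess's law, ΔHrxn = (-66.4) + (+18.4) = -48.0 kJ/mol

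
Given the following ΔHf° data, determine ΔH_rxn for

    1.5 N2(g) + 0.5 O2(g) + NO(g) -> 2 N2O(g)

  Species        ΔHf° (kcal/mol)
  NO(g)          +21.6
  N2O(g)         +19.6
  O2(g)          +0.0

ΔH_rxn = 17.6 kcal/mol

Products: 2·(+19.6) = +39.2
Reactants: 3/2·(+0.0) + 1/2·(+0.0) + 1·(+21.6) = +21.6
ΔH_rxn = (+39.2) − (+21.6) = 17.6 kcal/mol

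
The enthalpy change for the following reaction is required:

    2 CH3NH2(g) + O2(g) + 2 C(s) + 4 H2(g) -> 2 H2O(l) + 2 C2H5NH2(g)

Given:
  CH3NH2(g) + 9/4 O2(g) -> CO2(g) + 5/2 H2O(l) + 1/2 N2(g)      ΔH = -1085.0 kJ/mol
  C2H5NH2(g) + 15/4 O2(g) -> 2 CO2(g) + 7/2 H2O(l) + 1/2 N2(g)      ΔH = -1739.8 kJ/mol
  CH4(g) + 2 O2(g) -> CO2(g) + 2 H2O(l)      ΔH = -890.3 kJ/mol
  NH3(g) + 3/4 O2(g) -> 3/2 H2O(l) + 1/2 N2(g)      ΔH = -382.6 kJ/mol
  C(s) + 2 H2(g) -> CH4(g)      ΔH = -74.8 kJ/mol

equation 1 × 2 (×2 to match 2 CH3NH2(g) in the target): (2)·(-1085.0) = -2170.0 kJ/mol
equation 2 reversed and × 2 (C2H5NH2(g) must end up as a product; scale by 2 for the 2 C2H5NH2(g)): (-2)·(-1739.8) = +3479.6 kJ/mol
equation 3 × 2: (2)·(-890.3) = -1780.6 kJ/mol
equation 4: not needed (NH3(g) appears nowhere else).
equation 5 × 2 (×2 to match 2 C(s) in the target): (2)·(-74.8) = -149.6 kJ/mol
ΔH = (2)·(-1085.0) + (-2)·(-1739.8) + (2)·(-890.3) + (2)·(-74.8) = -620.6 kJ/mol

ΔH = -620.6 kJ/mol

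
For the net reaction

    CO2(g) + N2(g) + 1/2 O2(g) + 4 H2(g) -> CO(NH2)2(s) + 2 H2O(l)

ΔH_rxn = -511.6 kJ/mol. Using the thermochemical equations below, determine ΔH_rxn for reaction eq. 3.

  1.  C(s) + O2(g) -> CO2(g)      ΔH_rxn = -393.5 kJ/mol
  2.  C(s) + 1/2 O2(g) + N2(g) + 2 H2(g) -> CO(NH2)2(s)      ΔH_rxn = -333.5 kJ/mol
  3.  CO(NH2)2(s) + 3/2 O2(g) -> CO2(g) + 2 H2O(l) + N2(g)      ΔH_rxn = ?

ΔH_rxn = -631.6 kJ/mol

eq. 1 reversed and × 2: (-2)·(-393.5) = +787.0 kJ/mol
eq. 2 × 2 (scale by 2 for the 4 H2(g)): (2)·(-333.5) = -667.0 kJ/mol
eq. 3 as written (H2O(l) already on the product side): contributes x
-511.6 = (+787.0) + (-667.0) + x
x = (-511.6 − (+120.0)) / (1) = -631.6 kJ/mol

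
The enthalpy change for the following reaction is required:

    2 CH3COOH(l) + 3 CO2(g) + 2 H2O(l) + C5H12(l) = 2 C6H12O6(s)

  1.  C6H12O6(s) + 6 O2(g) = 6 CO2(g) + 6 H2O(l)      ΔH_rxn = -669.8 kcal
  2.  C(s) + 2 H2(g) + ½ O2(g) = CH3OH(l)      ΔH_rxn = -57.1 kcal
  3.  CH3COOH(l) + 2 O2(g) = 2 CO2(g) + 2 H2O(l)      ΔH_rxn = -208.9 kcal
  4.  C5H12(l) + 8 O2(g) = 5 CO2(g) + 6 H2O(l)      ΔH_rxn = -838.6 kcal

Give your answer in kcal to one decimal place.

ΔH_rxn = 83.2 kcal

eq. 1 reversed and × 2: (-2)·(-669.8) = +1339.6 kcal
eq. 2: not needed.
eq. 3 × 2: (2)·(-208.9) = -417.8 kcal
eq. 4 as written: -838.6 kcal
ΔH_rxn = (+1339.6) + (-417.8) + (-838.6) = 83.2 kcal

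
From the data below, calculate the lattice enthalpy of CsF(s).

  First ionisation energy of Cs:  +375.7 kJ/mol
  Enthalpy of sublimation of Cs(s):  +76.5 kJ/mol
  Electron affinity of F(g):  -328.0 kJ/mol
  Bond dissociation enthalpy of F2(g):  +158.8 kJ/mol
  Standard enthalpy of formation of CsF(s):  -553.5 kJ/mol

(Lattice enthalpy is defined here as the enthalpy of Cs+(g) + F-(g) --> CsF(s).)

U = -757.1 kJ/mol

ΔHf° = 1·ΔHsub + 1·(ΣIE) + 1/2·D(F2) + 1·EA + U
-553.5 = 1·(+76.5) + 1·(+375.7) + 1/2·(+158.8) + 1·(-328.0) + U
U = -553.5 − (+203.6) = -757.1 kJ/mol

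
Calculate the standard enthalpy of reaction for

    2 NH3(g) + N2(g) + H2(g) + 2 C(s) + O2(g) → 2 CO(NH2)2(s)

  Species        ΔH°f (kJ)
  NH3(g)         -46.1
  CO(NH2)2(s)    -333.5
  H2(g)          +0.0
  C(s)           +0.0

ΔH°rxn = Σ nΔHf°(products) − Σ nΔHf°(reactants).
Products: 2·(-333.5) = -667.0
Reactants: 2·(-46.1) + 1·(+0.0) + 1·(+0.0) + 2·(+0.0) + 1·(+0.0) = -92.2
ΔH° = (-667.0) − (-92.2) = -574.8 kJ

ΔH° = -574.8 kJ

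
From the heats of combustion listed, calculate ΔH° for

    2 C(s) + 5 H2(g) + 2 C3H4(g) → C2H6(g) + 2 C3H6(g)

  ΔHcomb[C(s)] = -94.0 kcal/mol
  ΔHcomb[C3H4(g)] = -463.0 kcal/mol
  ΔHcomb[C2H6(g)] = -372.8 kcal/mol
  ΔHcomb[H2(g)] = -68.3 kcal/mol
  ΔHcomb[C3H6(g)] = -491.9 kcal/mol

ΔH° = -98.9 kcal/mol

Using ΔH = Σ nΔHc°(reactants) − Σ nΔHc°(products):
= [2·(-94.0) + 5·(-68.3) + 2·(-463.0)] − [1·(-372.8) + 2·(-491.9)]
= -98.9 kcal/mol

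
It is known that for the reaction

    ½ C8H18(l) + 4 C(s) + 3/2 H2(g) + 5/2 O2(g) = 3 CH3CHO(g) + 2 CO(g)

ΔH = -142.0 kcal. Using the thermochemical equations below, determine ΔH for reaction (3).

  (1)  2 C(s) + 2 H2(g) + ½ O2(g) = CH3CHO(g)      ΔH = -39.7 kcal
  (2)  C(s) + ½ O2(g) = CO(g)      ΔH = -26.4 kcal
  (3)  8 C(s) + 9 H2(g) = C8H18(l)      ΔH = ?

(1) × 3 (scale by 3 for the 3 CH3CHO(g)): (3)·(-39.7) = -119.1 kcal
(2) × 2 (scale by 2 for the 2 CO(g)): (2)·(-26.4) = -52.8 kcal
(3) reversed and × 1/2 (reverse to put C8H18(l) on the reactant side; scale by 1/2 for the 1/2 C8H18(l)): contributes −1/2·x
-142.0 = (-119.1) + (-52.8) − 1/2·x
x = (-142.0 − (-171.9)) / (-1/2) = -59.8 kcal

ΔH = -59.8 kcal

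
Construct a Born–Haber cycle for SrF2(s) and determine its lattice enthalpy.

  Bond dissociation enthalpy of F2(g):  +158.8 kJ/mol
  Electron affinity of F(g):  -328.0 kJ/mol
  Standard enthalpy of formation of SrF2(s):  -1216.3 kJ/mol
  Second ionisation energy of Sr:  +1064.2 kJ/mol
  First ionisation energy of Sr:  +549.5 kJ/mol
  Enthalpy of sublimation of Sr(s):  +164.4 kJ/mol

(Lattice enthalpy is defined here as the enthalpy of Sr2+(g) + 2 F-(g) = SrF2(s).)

ΔHf° = 1·ΔHsub + 1·(ΣIE) + 1·D(F2) + 2·EA + U
-1216.3 = 1·(+164.4) + 1·(+1613.7) + 1·(+158.8) + 2·(-328.0) + U
U = -1216.3 − (+1280.9) = -2497.2 kJ/mol

U = -2497.2 kJ/mol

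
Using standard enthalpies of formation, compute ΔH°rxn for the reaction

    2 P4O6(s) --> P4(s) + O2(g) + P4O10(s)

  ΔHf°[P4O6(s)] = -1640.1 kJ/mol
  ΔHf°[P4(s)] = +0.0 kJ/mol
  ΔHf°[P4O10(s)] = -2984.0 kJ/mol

ΔH°rxn = 296.2 kJ/mol

ΔH°rxn = Σ nΔHf°(products) − Σ nΔHf°(reactants).
Products: 1·(+0.0) + 1·(+0.0) + 1·(-2984.0) = -2984.0
Reactants: 2·(-1640.1) = -3280.2
ΔH°rxn = (-2984.0) − (-3280.2) = 296.2 kJ/mol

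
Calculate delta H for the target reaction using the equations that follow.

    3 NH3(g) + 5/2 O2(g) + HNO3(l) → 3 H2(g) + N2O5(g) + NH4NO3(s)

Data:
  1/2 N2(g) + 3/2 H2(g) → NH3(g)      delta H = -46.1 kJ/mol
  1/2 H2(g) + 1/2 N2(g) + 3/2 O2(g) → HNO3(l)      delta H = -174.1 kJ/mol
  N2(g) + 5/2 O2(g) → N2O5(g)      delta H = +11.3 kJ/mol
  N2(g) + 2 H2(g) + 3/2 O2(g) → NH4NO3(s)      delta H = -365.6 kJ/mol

delta H = -41.9 kJ/mol

equation 1 reversed and × 3 (reverse to put NH3(g) on the reactant side; scale by 3 for the 3 NH3(g)): (-3)·(-46.1) = +138.3 kJ/mol
equation 2 reversed (reverse to put HNO3(l) on the reactant side): +174.1 kJ/mol
equation 3 as written (N2O5(g) already on the product side): +11.3 kJ/mol
equation 4 as written (NH4NO3(s) already on the product side): -365.6 kJ/mol
Combining the equations, delta H = (-3)·(-46.1) + (-1)·(-174.1) + (1)·(+11.3) + (1)·(-365.6) = -41.9 kJ/mol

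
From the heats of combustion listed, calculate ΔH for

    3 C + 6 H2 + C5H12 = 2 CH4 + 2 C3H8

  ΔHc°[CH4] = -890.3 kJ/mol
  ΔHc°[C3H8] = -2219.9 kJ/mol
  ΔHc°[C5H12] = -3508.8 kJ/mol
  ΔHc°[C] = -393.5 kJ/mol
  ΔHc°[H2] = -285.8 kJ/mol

With combustion enthalpies, reactants minus products:
= [3·(-393.5) + 6·(-285.8) + 1·(-3508.8)] − [2·(-890.3) + 2·(-2219.9)]
= -183.7 kJ/mol

ΔH = -183.7 kJ/mol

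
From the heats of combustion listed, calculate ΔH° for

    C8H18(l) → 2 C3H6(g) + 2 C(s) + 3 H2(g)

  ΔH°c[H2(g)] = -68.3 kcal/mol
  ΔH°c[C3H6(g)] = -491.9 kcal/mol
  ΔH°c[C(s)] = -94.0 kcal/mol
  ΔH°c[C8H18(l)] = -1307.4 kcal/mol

ΔH° = 69.3 kcal/mol

Using ΔH = Σ nΔHc°(reactants) − Σ nΔHc°(products):
= [1·(-1307.4)] − [2·(-491.9) + 2·(-94.0) + 3·(-68.3)]
= 69.3 kcal/mol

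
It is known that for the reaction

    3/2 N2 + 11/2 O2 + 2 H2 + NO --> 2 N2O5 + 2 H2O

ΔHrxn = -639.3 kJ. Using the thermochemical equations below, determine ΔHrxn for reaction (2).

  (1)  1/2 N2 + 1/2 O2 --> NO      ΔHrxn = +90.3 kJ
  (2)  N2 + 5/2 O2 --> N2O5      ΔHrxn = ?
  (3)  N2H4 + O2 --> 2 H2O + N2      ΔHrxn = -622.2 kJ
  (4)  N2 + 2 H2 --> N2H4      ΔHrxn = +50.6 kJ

(1) reversed: -90.3 kJ
(2) × 2: contributes 2·x
(3) as written: -622.2 kJ
(4) as written: +50.6 kJ
-639.3 = (-90.3) + (-622.2) + (+50.6) + 2·x
x = (-639.3 − (-661.9)) / (2) = 11.3 kJ

ΔHrxn = 11.3 kJ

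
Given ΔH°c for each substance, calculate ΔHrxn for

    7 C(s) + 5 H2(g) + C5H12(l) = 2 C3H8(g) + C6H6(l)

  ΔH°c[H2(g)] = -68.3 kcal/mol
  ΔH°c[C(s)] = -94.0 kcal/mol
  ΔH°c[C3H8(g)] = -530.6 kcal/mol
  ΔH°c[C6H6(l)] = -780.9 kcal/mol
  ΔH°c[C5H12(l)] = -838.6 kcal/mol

Using ΔH = Σ nΔHc°(reactants) − Σ nΔHc°(products):
= [7·(-94.0) + 5·(-68.3) + 1·(-838.6)] − [2·(-530.6) + 1·(-780.9)]
= 4.0 kcal/mol

ΔHrxn = 4.0 kcal/mol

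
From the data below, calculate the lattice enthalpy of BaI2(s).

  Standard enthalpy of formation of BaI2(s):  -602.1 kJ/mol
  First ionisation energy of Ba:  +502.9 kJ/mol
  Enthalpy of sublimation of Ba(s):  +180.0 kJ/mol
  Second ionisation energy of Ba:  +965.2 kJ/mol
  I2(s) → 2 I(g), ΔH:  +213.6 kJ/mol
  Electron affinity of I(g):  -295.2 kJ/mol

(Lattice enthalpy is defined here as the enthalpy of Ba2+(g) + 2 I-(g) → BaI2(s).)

U = -1873.4 kJ/mol

ΔHf° = 1·ΔHsub + 1·(ΣIE) + 1·D(I2) + 2·EA + U
-602.1 = 1·(+180.0) + 1·(+1468.1) + 1·(+213.6) + 2·(-295.2) + U
U = -602.1 − (+1271.3) = -1873.4 kJ/mol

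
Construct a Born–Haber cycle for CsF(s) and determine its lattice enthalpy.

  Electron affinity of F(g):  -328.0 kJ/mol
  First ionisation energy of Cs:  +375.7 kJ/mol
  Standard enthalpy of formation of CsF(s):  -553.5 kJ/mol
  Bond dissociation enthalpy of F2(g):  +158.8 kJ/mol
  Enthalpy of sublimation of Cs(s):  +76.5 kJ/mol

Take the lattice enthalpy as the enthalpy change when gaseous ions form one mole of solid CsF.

ΔHf° = 1·ΔHsub + 1·(ΣIE) + 1/2·D(F2) + 1·EA + U
-553.5 = 1·(+76.5) + 1·(+375.7) + 1/2·(+158.8) + 1·(-328.0) + U
U = -553.5 − (+203.6) = -757.1 kJ/mol

U = -757.1 kJ/mol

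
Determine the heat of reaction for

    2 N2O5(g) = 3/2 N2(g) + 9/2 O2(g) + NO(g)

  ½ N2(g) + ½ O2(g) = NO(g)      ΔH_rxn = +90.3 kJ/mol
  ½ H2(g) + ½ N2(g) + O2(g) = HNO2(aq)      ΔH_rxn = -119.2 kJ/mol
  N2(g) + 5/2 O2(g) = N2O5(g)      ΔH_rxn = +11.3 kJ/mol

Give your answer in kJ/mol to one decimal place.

equation 1 as written: +90.3 kJ/mol
equation 2: not needed.
equation 3 reversed and × 2: (-2)·(+11.3) = -22.6 kJ/mol
ΔH_rxn = (+90.3) + (-22.6) = 67.7 kJ/mol

ΔH_rxn = 67.7 kJ/mol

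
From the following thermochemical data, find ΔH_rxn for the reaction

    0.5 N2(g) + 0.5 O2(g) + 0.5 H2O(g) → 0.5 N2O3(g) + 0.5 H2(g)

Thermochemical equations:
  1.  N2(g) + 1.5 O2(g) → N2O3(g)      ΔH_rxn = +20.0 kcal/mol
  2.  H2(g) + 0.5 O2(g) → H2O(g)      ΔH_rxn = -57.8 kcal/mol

eq. 1 × 1/2 (×1/2 to match 1/2 N2O3(g) in the target): (1/2)·(+20.0) = +10.0 kcal/mol
eq. 2 reversed and × 1/2 (reverse to put H2O(g) on the reactant side; ×1/2 to match 1/2 H2O(g) in the target): (-1/2)·(-57.8) = +28.9 kcal/mol
ΔH_rxn = (+10.0) + (+28.9) = 38.9 kcal/mol

ΔH_rxn = 38.9 kcal/mol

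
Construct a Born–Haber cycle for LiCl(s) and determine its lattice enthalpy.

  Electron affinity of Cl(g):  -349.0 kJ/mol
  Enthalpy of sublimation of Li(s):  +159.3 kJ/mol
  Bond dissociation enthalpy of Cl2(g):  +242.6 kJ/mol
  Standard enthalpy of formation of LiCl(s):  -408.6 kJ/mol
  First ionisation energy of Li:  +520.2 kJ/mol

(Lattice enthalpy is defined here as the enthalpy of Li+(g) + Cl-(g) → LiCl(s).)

ΔHf° = 1·ΔHsub + 1·(ΣIE) + 1/2·D(Cl2) + 1·EA + U
-408.6 = 1·(+159.3) + 1·(+520.2) + 1/2·(+242.6) + 1·(-349.0) + U
U = -408.6 − (+451.8) = -860.4 kJ/mol

U = -860.4 kJ/mol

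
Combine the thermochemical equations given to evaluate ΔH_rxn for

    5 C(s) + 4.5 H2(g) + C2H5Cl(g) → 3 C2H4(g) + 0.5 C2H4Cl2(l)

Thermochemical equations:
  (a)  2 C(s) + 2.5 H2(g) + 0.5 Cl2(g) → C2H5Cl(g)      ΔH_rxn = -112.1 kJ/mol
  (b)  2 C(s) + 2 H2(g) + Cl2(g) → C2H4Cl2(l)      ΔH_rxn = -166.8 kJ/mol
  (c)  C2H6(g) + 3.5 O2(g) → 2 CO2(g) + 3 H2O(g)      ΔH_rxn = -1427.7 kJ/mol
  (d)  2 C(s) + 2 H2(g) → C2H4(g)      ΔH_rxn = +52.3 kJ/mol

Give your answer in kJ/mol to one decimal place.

ΔH_rxn = 185.6 kJ/mol

(a) reversed: +112.1 kJ/mol
(b) × 1/2: (1/2)·(-166.8) = -83.4 kJ/mol
(c): not needed.
(d) × 3: (3)·(+52.3) = +156.9 kJ/mol
ΔH_rxn = (+112.1) + (-83.4) + (+156.9) = 185.6 kJ/mol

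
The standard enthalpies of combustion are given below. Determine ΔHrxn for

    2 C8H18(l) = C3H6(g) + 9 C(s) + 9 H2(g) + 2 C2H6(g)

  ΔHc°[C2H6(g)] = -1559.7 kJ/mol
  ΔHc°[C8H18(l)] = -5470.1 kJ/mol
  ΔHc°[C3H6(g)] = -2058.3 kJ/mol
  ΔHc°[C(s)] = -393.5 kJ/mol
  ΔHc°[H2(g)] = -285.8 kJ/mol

Using ΔH = Σ nΔHc°(reactants) − Σ nΔHc°(products):
= [2·(-5470.1)] − [1·(-2058.3) + 9·(-393.5) + 9·(-285.8) + 2·(-1559.7)]
= 351.2 kJ/mol

ΔHrxn = 351.2 kJ/mol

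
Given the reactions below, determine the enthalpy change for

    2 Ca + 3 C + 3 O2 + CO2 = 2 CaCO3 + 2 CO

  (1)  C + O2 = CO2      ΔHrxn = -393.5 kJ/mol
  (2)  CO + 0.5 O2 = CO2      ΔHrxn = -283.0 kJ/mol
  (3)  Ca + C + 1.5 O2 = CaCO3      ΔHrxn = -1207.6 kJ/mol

ΔHrxn = -2242.7 kJ/mol

(1) as written: -393.5 kJ/mol
(2) reversed and × 2: (-2)·(-283.0) = +566.0 kJ/mol
(3) × 2: (2)·(-1207.6) = -2415.2 kJ/mol
Since enthalpy is a state function, ΔHrxn = (1)·(-393.5) + (-2)·(-283.0) + (2)·(-1207.6) = -2242.7 kJ/mol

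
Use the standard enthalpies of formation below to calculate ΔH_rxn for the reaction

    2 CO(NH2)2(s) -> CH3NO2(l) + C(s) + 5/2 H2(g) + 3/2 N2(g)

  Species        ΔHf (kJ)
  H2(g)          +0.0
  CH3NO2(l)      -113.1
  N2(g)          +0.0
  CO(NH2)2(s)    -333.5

ΔH_rxn = 553.9 kJ

Products: 1·(-113.1) + 1·(+0.0) + 5/2·(+0.0) + 3/2·(+0.0) = -113.1
Reactants: 2·(-333.5) = -667.0
ΔH_rxn = (-113.1) − (-667.0) = 553.9 kJ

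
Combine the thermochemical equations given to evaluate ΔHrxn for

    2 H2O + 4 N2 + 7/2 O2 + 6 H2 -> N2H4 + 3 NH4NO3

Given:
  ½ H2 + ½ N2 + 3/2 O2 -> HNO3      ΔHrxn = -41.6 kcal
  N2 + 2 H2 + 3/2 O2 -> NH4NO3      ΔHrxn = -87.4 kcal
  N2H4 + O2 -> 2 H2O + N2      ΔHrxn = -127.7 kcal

ΔHrxn = -134.5 kcal

equation 1: not needed.
equation 2 × 3: (3)·(-87.4) = -262.2 kcal
equation 3 reversed: +127.7 kcal
ΔHrxn = (3)·(-87.4) + (-1)·(-127.7) = -134.5 kcal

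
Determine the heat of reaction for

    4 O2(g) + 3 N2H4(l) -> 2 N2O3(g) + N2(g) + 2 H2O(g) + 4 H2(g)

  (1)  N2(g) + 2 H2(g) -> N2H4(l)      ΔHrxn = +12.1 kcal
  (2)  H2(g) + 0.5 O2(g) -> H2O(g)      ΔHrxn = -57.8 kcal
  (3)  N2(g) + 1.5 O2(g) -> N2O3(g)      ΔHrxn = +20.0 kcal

ΔHrxn = -111.9 kcal

(1) reversed and × 3 (reverse to put N2H4(l) on the reactant side; ×3 to match 3 N2H4(l) in the target): (-3)·(+12.1) = -36.3 kcal
(2) × 2 (scale by 2 for the 2 H2O(g)): (2)·(-57.8) = -115.6 kcal
(3) × 2 (scale by 2 for the 2 N2O3(g)): (2)·(+20.0) = +40.0 kcal
ΔHrxn = (-36.3) + (-115.6) + (+40.0) = -111.9 kcal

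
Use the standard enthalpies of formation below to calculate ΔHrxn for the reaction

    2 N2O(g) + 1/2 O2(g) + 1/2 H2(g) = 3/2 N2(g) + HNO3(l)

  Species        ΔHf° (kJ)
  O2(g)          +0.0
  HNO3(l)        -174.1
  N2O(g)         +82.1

ΔHrxn = -338.3 kJ

ΔH°rxn = Σ nΔHf°(products) − Σ nΔHf°(reactants).
Products: 3/2·(+0.0) + 1·(-174.1) = -174.1
Reactants: 2·(+82.1) + 1/2·(+0.0) + 1/2·(+0.0) = +164.2
ΔHrxn = (-174.1) − (+164.2) = -338.3 kJ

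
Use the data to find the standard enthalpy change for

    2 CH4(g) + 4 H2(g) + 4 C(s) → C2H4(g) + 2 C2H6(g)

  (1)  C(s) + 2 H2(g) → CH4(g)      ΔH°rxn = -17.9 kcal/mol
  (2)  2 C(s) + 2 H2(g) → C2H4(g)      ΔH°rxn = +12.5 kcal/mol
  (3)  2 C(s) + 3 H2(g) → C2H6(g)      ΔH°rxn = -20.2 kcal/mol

(1) reversed and × 2: (-2)·(-17.9) = +35.8 kcal/mol
(2) as written: +12.5 kcal/mol
(3) × 2: (2)·(-20.2) = -40.4 kcal/mol
Since enthalpy is a state function, ΔH°rxn = (-2)·(-17.9) + (1)·(+12.5) + (2)·(-20.2) = 7.9 kcal/mol

ΔH°rxn = 7.9 kcal/mol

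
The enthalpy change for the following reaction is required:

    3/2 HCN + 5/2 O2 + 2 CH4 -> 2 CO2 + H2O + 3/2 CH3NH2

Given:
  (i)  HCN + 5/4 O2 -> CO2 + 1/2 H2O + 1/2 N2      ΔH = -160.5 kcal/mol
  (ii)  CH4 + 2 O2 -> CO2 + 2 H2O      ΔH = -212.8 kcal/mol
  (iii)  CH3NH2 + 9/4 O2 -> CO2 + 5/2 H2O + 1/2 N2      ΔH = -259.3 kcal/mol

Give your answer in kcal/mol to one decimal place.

ΔH = -277.4 kcal/mol

(i) × 3/2 (×3/2 to match 3/2 HCN in the target): (3/2)·(-160.5) = -240.75 kcal/mol
(ii) × 2 (scale by 2 for the 2 CH4): (2)·(-212.8) = -425.6 kcal/mol
(iii) reversed and × 3/2 (reverse to put CH3NH2 on the product side; scale by 3/2 for the 3/2 CH3NH2): (-3/2)·(-259.3) = +388.95 kcal/mol
By Hess's law, ΔH = (3/2)·(-160.5) + (2)·(-212.8) + (-3/2)·(-259.3) = -277.4 kcal/mol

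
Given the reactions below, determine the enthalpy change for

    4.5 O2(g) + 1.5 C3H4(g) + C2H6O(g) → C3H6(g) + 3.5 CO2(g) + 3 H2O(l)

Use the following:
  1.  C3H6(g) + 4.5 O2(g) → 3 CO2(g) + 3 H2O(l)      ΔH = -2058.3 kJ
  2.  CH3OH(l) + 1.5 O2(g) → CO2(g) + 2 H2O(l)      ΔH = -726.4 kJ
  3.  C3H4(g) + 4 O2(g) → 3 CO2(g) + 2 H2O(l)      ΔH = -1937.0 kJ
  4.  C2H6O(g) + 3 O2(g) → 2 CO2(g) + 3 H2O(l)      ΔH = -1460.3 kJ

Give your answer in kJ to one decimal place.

eq. 1 reversed (reverse to put C3H6(g) on the product side): +2058.3 kJ
eq. 2: not needed (CH3OH(l) appears nowhere else).
eq. 3 × 3/2 (scale by 3/2 for the 3/2 C3H4(g)): (3/2)·(-1937.0) = -2905.5 kJ
eq. 4 as written (C2H6O(g) already on the reactant side): -1460.3 kJ
ΔH = (-1)·(-2058.3) + (3/2)·(-1937.0) + (1)·(-1460.3) = -2307.5 kJ

ΔH = -2307.5 kJ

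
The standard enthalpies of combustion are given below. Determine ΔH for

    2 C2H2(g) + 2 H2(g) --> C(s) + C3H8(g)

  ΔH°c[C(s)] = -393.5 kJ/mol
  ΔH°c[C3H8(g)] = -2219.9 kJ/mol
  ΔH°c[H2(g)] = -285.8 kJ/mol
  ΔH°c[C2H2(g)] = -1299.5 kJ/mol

Using ΔH = Σ nΔHc°(reactants) − Σ nΔHc°(products):
= [2·(-1299.5) + 2·(-285.8)] − [1·(-393.5) + 1·(-2219.9)]
= -557.2 kJ/mol

ΔH = -557.2 kJ/mol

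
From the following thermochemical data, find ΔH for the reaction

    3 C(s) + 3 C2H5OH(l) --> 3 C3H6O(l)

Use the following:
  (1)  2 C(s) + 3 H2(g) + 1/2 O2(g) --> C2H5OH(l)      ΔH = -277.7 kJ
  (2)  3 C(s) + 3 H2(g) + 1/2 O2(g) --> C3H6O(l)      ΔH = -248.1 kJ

ΔH = 88.8 kJ

(1) reversed and × 3 (reverse to put C2H5OH(l) on the reactant side; ×3 to match 3 C2H5OH(l) in the target): (-3)·(-277.7) = +833.1 kJ
(2) × 3 (scale by 3 for the 3 C3H6O(l)): (3)·(-248.1) = -744.3 kJ
ΔH = (-3)·(-277.7) + (3)·(-248.1) = 88.8 kJ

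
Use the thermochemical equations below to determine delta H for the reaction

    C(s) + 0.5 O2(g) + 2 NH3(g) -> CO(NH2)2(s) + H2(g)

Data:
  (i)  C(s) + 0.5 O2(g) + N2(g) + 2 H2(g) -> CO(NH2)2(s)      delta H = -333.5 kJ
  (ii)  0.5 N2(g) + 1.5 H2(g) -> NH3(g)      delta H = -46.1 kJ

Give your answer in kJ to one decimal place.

delta H = -241.3 kJ

(i) as written: -333.5 kJ
(ii) reversed and × 2: (-2)·(-46.1) = +92.2 kJ
delta H = (1)·(-333.5) + (-2)·(-46.1) = -241.3 kJ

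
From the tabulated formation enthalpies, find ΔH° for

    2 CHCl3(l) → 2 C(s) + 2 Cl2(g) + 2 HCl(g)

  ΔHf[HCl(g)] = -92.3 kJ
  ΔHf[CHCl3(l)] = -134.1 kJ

Products: 2·(+0.0) + 2·(+0.0) + 2·(-92.3) = -184.6
Reactants: 2·(-134.1) = -268.2
ΔH° = (-184.6) − (-268.2) = 83.6 kJ

ΔH° = 83.6 kJ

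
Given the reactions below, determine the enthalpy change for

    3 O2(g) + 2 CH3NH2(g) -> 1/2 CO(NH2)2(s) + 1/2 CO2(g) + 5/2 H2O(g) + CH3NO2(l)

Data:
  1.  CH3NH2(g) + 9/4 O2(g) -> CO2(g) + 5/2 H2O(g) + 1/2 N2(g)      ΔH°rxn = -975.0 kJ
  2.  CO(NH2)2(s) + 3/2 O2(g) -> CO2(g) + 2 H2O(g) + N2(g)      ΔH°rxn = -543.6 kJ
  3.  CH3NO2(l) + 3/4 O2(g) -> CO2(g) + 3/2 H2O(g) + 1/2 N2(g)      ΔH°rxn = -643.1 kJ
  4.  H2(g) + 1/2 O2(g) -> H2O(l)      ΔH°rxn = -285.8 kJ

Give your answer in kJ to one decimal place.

ΔH°rxn = -1035.1 kJ

eq. 1 × 2: (2)·(-975.0) = -1950.0 kJ
eq. 2 reversed and × 1/2: (-1/2)·(-543.6) = +271.8 kJ
eq. 3 reversed: +643.1 kJ
eq. 4: not needed.
By Hess's law, ΔH°rxn = (2)·(-975.0) + (-1/2)·(-543.6) + (-1)·(-643.1) = -1035.1 kJ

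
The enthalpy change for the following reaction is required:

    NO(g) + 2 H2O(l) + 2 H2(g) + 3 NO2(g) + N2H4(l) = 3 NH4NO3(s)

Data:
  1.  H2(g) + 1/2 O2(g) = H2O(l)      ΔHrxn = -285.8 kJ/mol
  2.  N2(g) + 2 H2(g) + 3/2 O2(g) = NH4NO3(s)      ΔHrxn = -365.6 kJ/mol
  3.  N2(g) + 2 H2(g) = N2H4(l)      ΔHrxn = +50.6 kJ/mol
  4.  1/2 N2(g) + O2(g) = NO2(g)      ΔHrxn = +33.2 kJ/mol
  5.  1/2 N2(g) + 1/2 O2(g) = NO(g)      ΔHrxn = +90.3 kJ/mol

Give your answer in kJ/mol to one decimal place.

ΔHrxn = -765.7 kJ/mol

eq. 1 reversed and × 2: (-2)·(-285.8) = +571.6 kJ/mol
eq. 2 × 3: (3)·(-365.6) = -1096.8 kJ/mol
eq. 3 reversed: -50.6 kJ/mol
eq. 4 reversed and × 3: (-3)·(+33.2) = -99.6 kJ/mol
eq. 5 reversed: -90.3 kJ/mol
Combining the equations, ΔHrxn = (-2)·(-285.8) + (3)·(-365.6) + (-1)·(+50.6) + (-3)·(+33.2) + (-1)·(+90.3) = -765.7 kJ/mol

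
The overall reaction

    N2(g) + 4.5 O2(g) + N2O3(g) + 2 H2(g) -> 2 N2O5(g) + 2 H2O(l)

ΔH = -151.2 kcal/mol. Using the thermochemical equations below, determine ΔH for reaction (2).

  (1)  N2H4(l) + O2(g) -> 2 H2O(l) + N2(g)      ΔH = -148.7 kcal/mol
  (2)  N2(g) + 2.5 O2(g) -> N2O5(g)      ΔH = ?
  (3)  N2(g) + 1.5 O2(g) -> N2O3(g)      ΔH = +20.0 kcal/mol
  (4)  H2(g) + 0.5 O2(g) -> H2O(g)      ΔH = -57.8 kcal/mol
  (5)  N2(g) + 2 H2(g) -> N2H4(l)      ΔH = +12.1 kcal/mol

(1) as written (H2O(l) already on the product side): -148.7 kcal/mol
(2) × 2 (scale by 2 for the 2 N2O5(g)): contributes 2·x
(3) reversed (reverse to put N2O3(g) on the reactant side): -20.0 kcal/mol
(4): not needed (H2O(g) appears nowhere else).
(5) as written: +12.1 kcal/mol
-151.2 = (-148.7) + (-20.0) + (+12.1) + 2·x
x = (-151.2 − (-156.6)) / (2) = 2.7 kcal/mol

ΔH = 2.7 kcal/mol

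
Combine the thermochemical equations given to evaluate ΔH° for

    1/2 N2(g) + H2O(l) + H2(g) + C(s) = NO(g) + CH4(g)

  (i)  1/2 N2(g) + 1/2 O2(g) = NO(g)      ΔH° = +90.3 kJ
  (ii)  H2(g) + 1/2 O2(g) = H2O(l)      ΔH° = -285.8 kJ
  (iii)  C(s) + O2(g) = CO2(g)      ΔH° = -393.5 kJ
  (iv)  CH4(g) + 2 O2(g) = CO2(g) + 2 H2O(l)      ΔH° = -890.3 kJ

(i) as written (NO(g) already on the product side): +90.3 kJ
(ii) as written (H2(g) already on the reactant side): -285.8 kJ
(iii) as written (C(s) already on the reactant side): -393.5 kJ
(iv) reversed (reverse to put CH4(g) on the product side): +890.3 kJ
By Hess's law, ΔH° = (1)·(+90.3) + (1)·(-285.8) + (1)·(-393.5) + (-1)·(-890.3) = 301.3 kJ

ΔH° = 301.3 kJ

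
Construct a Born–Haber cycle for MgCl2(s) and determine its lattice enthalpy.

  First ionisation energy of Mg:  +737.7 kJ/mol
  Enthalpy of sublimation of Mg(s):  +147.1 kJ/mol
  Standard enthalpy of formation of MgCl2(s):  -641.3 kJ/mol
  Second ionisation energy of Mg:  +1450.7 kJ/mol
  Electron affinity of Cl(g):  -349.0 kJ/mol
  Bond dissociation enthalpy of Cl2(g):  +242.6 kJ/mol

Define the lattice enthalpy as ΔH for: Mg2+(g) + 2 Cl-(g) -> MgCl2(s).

ΔHf° = 1·ΔHsub + 1·(ΣIE) + 1·D(Cl2) + 2·EA + U
-641.3 = 1·(+147.1) + 1·(+2188.4) + 1·(+242.6) + 2·(-349.0) + U
U = -641.3 − (+1880.1) = -2521.4 kJ/mol

U = -2521.4 kJ/mol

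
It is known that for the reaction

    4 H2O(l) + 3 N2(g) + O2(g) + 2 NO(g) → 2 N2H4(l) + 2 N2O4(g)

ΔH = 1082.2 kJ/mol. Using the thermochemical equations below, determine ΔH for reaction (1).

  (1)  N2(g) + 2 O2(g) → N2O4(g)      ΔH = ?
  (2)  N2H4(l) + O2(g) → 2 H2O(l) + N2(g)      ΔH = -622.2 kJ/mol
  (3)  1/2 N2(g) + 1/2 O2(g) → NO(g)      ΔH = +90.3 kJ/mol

(1) × 2: contributes 2·x
(2) reversed and × 2: (-2)·(-622.2) = +1244.4 kJ/mol
(3) reversed and × 2: (-2)·(+90.3) = -180.6 kJ/mol
+1082.2 = (+1244.4) + (-180.6) + 2·x
x = (+1082.2 − (+1063.8)) / (2) = 9.2 kJ/mol

ΔH = 9.2 kJ/mol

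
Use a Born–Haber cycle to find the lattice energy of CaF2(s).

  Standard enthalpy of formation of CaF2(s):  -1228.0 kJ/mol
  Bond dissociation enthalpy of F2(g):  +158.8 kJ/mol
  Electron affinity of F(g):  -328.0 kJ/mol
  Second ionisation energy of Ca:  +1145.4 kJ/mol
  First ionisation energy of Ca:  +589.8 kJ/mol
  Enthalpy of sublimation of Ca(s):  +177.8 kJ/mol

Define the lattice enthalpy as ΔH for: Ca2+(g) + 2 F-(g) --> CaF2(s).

ΔHf° = 1·ΔHsub + 1·(ΣIE) + 1·D(F2) + 2·EA + U
-1228.0 = 1·(+177.8) + 1·(+1735.2) + 1·(+158.8) + 2·(-328.0) + U
U = -1228.0 − (+1415.8) = -2643.8 kJ/mol

U = -2643.8 kJ/mol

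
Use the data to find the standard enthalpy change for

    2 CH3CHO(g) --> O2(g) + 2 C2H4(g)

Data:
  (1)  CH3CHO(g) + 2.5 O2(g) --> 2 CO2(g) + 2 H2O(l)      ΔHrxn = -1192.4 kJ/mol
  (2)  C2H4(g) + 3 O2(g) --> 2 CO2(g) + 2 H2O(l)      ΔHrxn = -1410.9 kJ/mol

ΔHrxn = 437.0 kJ/mol

(1) × 2 (×2 to match 2 CH3CHO(g) in the target): (2)·(-1192.4) = -2384.8 kJ/mol
(2) reversed and × 2 (reverse to put C2H4(g) on the product side; ×2 to match 2 C2H4(g) in the target): (-2)·(-1410.9) = +2821.8 kJ/mol
Summing the manipulated equations, ΔHrxn = (-2384.8) + (+2821.8) = 437.0 kJ/mol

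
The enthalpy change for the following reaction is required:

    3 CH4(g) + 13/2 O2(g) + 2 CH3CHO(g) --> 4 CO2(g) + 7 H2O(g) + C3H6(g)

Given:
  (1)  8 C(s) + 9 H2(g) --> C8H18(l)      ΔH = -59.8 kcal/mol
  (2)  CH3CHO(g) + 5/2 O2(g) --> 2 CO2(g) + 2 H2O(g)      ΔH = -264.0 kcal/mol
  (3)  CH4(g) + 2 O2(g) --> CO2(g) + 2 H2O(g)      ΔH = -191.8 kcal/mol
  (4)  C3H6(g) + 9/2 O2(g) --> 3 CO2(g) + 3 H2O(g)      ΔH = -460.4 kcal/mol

(1): not needed (C8H18(l) appears nowhere else).
(2) × 2 (×2 to match 2 CH3CHO(g) in the target): (2)·(-264.0) = -528.0 kcal/mol
(3) × 3 (scale by 3 for the 3 CH4(g)): (3)·(-191.8) = -575.4 kcal/mol
(4) reversed (C3H6(g) must end up as a product): +460.4 kcal/mol
ΔH = (2)·(-264.0) + (3)·(-191.8) + (-1)·(-460.4) = -643.0 kcal/mol

ΔH = -643.0 kcal/mol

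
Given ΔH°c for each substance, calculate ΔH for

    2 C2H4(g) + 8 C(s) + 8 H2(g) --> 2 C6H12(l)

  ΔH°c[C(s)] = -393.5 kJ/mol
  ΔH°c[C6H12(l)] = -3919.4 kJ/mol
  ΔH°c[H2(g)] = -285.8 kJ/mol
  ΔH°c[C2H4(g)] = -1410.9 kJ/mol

With combustion enthalpies, reactants minus products:
= [2·(-1410.9) + 8·(-393.5) + 8·(-285.8)] − [2·(-3919.4)]
= -417.4 kJ/mol

ΔH = -417.4 kJ/mol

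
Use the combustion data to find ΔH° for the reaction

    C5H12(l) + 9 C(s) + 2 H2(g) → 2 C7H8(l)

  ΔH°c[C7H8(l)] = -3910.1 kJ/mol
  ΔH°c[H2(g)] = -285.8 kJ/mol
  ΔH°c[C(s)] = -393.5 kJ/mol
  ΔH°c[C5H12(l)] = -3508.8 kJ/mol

With combustion enthalpies, reactants minus products:
= [1·(-3508.8) + 9·(-393.5) + 2·(-285.8)] − [2·(-3910.1)]
= 198.3 kJ/mol

ΔH° = 198.3 kJ/mol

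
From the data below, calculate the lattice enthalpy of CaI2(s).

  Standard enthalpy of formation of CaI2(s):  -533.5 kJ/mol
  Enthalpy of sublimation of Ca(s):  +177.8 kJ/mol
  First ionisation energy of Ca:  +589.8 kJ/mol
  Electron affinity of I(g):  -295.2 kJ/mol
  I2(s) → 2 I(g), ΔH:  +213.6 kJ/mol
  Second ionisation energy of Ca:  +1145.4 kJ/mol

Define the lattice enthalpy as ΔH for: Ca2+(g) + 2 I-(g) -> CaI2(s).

U = -2069.7 kJ/mol

ΔHf° = 1·ΔHsub + 1·(ΣIE) + 1·D(I2) + 2·EA + U
-533.5 = 1·(+177.8) + 1·(+1735.2) + 1·(+213.6) + 2·(-295.2) + U
U = -533.5 − (+1536.2) = -2069.7 kJ/mol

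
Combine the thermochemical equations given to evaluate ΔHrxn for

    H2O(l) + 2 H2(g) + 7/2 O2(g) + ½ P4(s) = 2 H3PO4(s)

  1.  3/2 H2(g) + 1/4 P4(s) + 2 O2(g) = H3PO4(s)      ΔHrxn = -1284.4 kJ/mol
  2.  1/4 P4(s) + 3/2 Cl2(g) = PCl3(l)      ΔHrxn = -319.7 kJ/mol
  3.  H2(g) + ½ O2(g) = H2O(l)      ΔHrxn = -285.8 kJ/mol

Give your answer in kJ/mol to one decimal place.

ΔHrxn = -2283.0 kJ/mol

eq. 1 × 2: (2)·(-1284.4) = -2568.8 kJ/mol
eq. 2: not needed.
eq. 3 reversed: +285.8 kJ/mol
Combining the equations, ΔHrxn = (2)·(-1284.4) + (-1)·(-285.8) = -2283.0 kJ/mol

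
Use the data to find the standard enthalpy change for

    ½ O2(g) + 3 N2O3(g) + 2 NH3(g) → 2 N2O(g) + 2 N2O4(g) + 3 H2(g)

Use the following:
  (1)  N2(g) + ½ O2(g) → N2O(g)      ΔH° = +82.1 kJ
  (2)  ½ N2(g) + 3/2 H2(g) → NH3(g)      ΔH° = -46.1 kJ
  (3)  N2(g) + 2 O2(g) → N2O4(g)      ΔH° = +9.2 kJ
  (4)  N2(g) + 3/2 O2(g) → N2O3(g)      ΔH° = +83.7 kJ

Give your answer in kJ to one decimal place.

ΔH° = 23.7 kJ

(1) × 2 (×2 to match 2 N2O(g) in the target): (2)·(+82.1) = +164.2 kJ
(2) reversed and × 2 (reverse to put NH3(g) on the reactant side; ×2 to match 2 NH3(g) in the target): (-2)·(-46.1) = +92.2 kJ
(3) × 2 (×2 to match 2 N2O4(g) in the target): (2)·(+9.2) = +18.4 kJ
(4) reversed and × 3 (N2O3(g) must end up as a reactant; scale by 3 for the 3 N2O3(g)): (-3)·(+83.7) = -251.1 kJ
Summing the manipulated equations, ΔH° = (2)·(+82.1) + (-2)·(-46.1) + (2)·(+9.2) + (-3)·(+83.7) = 23.7 kJ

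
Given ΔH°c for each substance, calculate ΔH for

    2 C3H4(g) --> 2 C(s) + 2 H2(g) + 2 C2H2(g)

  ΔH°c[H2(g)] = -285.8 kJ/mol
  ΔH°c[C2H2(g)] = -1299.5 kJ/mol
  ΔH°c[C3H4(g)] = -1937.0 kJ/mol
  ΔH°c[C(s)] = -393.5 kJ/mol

With combustion enthalpies, reactants minus products:
= [2·(-1937.0)] − [2·(-393.5) + 2·(-285.8) + 2·(-1299.5)]
= 83.6 kJ/mol

ΔH = 83.6 kJ/mol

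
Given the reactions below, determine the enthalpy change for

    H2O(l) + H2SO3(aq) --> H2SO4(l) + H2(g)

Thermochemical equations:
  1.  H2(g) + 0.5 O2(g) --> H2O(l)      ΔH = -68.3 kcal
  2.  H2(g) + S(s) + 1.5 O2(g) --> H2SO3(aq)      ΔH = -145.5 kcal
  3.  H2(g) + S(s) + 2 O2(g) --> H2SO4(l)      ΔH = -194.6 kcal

ΔH = 19.2 kcal

eq. 1 reversed (H2O(l) must end up as a reactant): +68.3 kcal
eq. 2 reversed (reverse to put H2SO3(aq) on the reactant side): +145.5 kcal
eq. 3 as written (H2SO4(l) already on the product side): -194.6 kcal
ΔH = (+68.3) + (+145.5) + (-194.6) = 19.2 kcal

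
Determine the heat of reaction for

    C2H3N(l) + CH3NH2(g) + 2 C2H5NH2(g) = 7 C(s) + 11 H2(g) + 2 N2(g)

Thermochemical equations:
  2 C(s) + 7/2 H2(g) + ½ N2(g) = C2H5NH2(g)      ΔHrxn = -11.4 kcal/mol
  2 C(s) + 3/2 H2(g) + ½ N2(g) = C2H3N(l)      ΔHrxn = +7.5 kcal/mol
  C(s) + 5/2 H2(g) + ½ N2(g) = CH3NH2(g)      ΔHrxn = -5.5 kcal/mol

ΔHrxn = 20.8 kcal/mol

equation 1 reversed and × 2 (C2H5NH2(g) must end up as a reactant; ×2 to match 2 C2H5NH2(g) in the target): (-2)·(-11.4) = +22.8 kcal/mol
equation 2 reversed (reverse to put C2H3N(l) on the reactant side): -7.5 kcal/mol
equation 3 reversed (CH3NH2(g) must end up as a reactant): +5.5 kcal/mol
Combining the equations, ΔHrxn = (-2)·(-11.4) + (-1)·(+7.5) + (-1)·(-5.5) = 20.8 kcal/mol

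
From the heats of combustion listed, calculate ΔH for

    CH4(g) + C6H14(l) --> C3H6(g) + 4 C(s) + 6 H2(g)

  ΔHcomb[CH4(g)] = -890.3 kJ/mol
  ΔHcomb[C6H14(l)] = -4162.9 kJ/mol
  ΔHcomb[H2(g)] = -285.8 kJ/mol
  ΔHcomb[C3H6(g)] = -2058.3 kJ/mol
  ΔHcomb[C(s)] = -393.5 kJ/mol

ΔH = 293.9 kJ/mol

Using ΔH = Σ nΔHc°(reactants) − Σ nΔHc°(products):
= [1·(-890.3) + 1·(-4162.9)] − [1·(-2058.3) + 4·(-393.5) + 6·(-285.8)]
= 293.9 kJ/mol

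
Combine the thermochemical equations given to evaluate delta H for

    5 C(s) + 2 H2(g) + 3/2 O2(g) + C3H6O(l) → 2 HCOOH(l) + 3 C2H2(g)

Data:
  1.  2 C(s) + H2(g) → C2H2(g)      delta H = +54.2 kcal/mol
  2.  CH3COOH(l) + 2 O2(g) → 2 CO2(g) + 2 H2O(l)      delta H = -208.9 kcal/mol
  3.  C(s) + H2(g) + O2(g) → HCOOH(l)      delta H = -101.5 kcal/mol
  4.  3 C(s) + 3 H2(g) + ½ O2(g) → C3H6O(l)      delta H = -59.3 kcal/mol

eq. 1 × 3: (3)·(+54.2) = +162.6 kcal/mol
eq. 2: not needed.
eq. 3 × 2: (2)·(-101.5) = -203.0 kcal/mol
eq. 4 reversed: +59.3 kcal/mol
By Hess's law, delta H = (3)·(+54.2) + (2)·(-101.5) + (-1)·(-59.3) = 18.9 kcal/mol

delta H = 18.9 kcal/mol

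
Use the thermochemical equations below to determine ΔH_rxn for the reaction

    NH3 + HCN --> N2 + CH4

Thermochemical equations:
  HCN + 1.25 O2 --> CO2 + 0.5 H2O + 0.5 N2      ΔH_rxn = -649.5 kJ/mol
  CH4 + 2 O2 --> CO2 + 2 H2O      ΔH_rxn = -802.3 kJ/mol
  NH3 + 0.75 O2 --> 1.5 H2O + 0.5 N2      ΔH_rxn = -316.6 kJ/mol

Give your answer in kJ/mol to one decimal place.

equation 1 as written (HCN already on the reactant side): -649.5 kJ/mol
equation 2 reversed (reverse to put CH4 on the product side): +802.3 kJ/mol
equation 3 as written (NH3 already on the reactant side): -316.6 kJ/mol
ΔH_rxn = (-649.5) + (+802.3) + (-316.6) = -163.8 kJ/mol

ΔH_rxn = -163.8 kJ/mol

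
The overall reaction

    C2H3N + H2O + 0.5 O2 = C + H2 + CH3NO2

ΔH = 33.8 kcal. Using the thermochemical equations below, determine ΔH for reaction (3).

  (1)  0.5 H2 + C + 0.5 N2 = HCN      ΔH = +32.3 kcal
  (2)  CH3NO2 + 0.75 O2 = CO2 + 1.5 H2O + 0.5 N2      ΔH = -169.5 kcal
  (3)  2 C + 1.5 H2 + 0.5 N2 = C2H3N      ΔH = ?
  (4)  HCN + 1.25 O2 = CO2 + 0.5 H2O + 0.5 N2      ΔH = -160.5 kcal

(1) as written: +32.3 kcal
(2) reversed (CH3NO2 must end up as a product): +169.5 kcal
(3) reversed (reverse to put C2H3N on the reactant side): contributes −x
(4) as written: -160.5 kcal
+33.8 = (+32.3) + (+169.5) + (-160.5) − x
x = (+33.8 − (+41.3)) / (-1) = 7.5 kcal

ΔH = 7.5 kcal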